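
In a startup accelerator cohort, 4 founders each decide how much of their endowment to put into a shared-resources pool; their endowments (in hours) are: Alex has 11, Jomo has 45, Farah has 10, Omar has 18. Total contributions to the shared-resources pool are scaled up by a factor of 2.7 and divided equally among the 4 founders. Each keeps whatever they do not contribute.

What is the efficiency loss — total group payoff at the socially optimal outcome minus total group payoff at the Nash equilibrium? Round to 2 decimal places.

The private return per contributed unit is 2.7/4 = 0.6750 < 1 for every player regardless of endowment, so the Nash equilibrium is zero contribution and the group total is Σ E_j = 11 + 45 + 10 + 18 = 84.
Each contributed unit returns 2.700 to the group, so the social optimum is full contribution by everyone: group total = 2.700 × 84 = 226.80.
Efficiency loss = (2.700 − 1) × 84 = 142.80.

142.80 hours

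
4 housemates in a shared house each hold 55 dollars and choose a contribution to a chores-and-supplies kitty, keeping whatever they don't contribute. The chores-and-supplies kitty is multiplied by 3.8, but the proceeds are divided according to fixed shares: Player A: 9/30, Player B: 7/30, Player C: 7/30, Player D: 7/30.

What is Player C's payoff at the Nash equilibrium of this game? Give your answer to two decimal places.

Each unit j contributes comes back to j as 3.8 × (j's share), so j prefers to contribute only if that share exceeds 1/3.8 = 0.2632; otherwise keeping the unit dominates.
The only share above 0.2632 is Player A's 9/30, contributing 55; the remaining 3 contribute 0. Total contributed: 55.
Player C keeps 55 and receives 3.8 × 55 × 7/30 = 48.77 from the chores-and-supplies kitty, for a payoff of 103.77.

103.77 dollars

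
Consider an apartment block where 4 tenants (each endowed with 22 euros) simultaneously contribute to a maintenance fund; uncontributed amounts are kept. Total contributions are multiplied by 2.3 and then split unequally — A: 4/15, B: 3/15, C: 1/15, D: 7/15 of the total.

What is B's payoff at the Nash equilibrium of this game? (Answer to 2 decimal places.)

32.12 euros

For player j, contributing a unit is worthwhile iff 2.3 × (j's share) ≥ 1, i.e. iff j's share is at least 0.4348.
Only D (7/15) clears that bar, contributing 22; the remaining 3 contribute 0. Total contributed: 22.
B keeps 22 and receives 2.3 × 22 × 3/15 = 10.12 from the maintenance fund, for a payoff of 32.12.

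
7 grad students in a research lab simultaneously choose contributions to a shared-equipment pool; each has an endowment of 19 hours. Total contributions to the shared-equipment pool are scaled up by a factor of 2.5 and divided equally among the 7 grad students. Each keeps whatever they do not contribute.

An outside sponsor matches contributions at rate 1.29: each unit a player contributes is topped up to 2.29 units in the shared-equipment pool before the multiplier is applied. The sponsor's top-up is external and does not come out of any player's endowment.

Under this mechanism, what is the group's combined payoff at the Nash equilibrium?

Even with the mechanism, each unit contributed returns only 2.5 × 2.29 / 7 = 0.8179 per unit of net cost, so contributing nothing is still dominant.
Everyone keeps their endowment and the group total is 7 × 19 = 133.

133.00 hours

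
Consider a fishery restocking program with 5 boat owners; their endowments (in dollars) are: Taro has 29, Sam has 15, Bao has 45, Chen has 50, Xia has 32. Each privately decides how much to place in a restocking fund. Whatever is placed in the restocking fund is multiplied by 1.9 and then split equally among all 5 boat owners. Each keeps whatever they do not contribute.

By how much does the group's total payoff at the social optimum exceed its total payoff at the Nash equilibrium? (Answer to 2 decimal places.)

153.90 dollars

The private return per contributed unit is 1.9/5 = 0.3800 < 1 for every player regardless of endowment, so the Nash equilibrium is zero contribution and the group total is Σ E_j = 29 + 15 + 45 + 50 + 32 = 171.
Each contributed unit returns 1.900 to the group, so the social optimum is full contribution by everyone: group total = 1.900 × 171 = 324.90.
Efficiency loss = (1.900 − 1) × 171 = 153.90.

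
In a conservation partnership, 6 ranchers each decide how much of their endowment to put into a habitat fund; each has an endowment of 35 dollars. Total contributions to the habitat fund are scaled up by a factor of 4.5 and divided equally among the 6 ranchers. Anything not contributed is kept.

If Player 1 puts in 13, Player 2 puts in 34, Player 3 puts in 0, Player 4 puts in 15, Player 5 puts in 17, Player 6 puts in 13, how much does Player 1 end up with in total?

Total contributed: 13 + 34 + 0 + 15 + 17 + 13 = 92.
Each receives 4.5 × 92 / 6 = 69.00 from the habitat fund.
Player 1 keeps 35 − 13 = 22, so Player 1's payoff is 22 + 69.00 = 91.00.

91.00 dollars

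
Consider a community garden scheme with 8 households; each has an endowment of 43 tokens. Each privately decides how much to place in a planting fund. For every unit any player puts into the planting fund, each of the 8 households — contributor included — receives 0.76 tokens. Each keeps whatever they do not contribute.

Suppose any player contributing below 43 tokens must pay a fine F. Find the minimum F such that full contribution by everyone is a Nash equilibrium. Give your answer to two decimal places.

10.32 tokens

Given the others contribute fully, the best deviation is to contribute 0 (any partial contribution still incurs the fine and gives up units whose private return 0.76 is below 1).
Deviating from 43 to 0 saves 43 tokens but forfeits the deviator's share of the drop in the planting fund: 0.76 × 43 = 32.68.
So the deviation gain is 43 − 32.68 = 10.32, and the fine must be at least 10.32 tokens to wipe it out.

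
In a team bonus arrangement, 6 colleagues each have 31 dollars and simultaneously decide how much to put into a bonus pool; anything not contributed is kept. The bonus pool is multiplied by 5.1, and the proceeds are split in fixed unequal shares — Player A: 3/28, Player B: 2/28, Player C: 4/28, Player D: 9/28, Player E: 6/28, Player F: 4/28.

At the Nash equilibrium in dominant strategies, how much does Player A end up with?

For player j, contributing a unit is worthwhile iff 5.1 × (j's share) ≥ 1, i.e. iff j's share is at least 0.1961.
Player D and Player E clear that bar, contributing 31 each; the remaining 4 contribute 0. Total contributed: 62.
Player A keeps 31 and receives 5.1 × 62 × 3/28 = 33.88 from the bonus pool, for a payoff of 64.88.

64.88 dollars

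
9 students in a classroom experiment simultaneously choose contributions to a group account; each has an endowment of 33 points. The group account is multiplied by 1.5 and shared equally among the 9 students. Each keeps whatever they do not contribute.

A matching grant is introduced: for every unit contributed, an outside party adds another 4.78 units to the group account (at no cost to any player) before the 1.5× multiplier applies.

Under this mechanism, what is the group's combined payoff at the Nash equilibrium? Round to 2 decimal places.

297.00 points

Even with the mechanism, each unit contributed returns only 1.5 × 5.78 / 9 = 0.9633 per unit of net cost, so contributing nothing is still dominant.
Everyone keeps their endowment and the group total is 9 × 33 = 297.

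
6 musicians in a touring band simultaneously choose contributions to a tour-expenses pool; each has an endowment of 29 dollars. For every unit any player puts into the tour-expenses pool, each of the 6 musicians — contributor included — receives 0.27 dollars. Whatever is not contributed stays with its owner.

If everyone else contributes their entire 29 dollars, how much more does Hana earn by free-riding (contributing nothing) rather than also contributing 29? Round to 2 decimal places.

Switching from a contribution of 29 to 0 lets Hana keep an extra 29 dollars, but lowers the tour-expenses pool by 29, which costs Hana their own share of that drop: 0.27 × 29 = 7.83.
Net gain = 29 − 7.83 = 21.17. The private return per contributed unit (0.27) is below 1, so free-riding is indeed the best response regardless of what the others do.

21.17 dollars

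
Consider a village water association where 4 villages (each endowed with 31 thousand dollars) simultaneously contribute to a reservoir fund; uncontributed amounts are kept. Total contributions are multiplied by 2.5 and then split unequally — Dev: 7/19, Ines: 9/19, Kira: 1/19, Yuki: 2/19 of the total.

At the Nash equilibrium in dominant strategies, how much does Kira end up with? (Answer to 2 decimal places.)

A player with share s gets back 2.5·s per unit contributed, so full contribution is dominant for anyone with s > 1/2.5 = 0.4000 and zero contribution is dominant for anyone below.
The only share above 0.4000 is Ines's 9/19, contributing 31; the remaining 3 contribute 0. Total contributed: 31.
Kira keeps 31 and receives 2.5 × 31 × 1/19 = 4.08 from the reservoir fund, for a payoff of 35.08.

35.08 thousand dollars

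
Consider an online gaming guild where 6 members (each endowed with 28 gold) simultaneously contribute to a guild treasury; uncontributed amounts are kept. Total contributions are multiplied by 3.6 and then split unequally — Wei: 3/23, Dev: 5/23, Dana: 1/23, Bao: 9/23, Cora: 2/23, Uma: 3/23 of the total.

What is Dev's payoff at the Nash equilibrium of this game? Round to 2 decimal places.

Player j's private return per contributed unit is 3.6 × (j's share). Contributing is weakly dominant for j when that share is at least 1/3.6 = 0.2778, and contributing 0 is dominant otherwise.
Only Bao (9/23) clears that bar, contributing 28; the remaining 5 contribute 0. Total contributed: 28.
Dev keeps 28 and receives 3.6 × 28 × 5/23 = 21.91 from the guild treasury, for a payoff of 49.91.

49.91 gold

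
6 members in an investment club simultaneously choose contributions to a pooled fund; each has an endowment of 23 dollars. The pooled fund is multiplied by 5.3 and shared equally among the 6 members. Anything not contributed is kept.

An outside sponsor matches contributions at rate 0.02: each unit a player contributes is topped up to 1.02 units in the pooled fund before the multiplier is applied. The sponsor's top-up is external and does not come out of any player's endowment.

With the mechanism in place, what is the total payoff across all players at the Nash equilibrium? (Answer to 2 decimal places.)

138.00 dollars

Even with the mechanism, each unit contributed returns only 5.3 × 1.02 / 6 = 0.9010 per unit of net cost, so contributing nothing is still dominant.
At the Nash equilibrium no one contributes; group total payoff = 6 × 23 = 138.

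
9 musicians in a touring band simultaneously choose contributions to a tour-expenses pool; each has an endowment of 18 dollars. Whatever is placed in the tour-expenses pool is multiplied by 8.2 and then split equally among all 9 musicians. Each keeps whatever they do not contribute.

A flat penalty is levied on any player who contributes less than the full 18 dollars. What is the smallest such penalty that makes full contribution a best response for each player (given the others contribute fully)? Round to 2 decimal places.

1.60 dollars

Given the others contribute fully, the best deviation is to contribute 0 (any partial contribution still incurs the fine and gives up units whose private return 0.9111 is below 1).
Deviating from 18 to 0 saves 18 dollars but forfeits the deviator's share of the drop in the tour-expenses pool: 8.2/9 × 18 = 16.40.
So the deviation gain is 18 − 16.40 = 1.60, and the fine must be at least 1.60 dollars to wipe it out.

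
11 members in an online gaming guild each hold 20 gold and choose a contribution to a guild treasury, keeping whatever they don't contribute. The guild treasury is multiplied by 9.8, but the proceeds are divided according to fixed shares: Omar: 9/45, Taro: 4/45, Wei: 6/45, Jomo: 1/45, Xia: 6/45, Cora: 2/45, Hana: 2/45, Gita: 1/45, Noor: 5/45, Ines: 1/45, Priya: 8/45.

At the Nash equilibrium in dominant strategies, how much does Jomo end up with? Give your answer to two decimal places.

41.78 gold

Player j's private return per contributed unit is 9.8 × (j's share). Contributing is weakly dominant for j when that share is at least 1/9.8 = 0.1020, and contributing 0 is dominant otherwise.
The shares above 0.1020 belong to Omar, Wei, Xia, Noor and Priya, contributing 20 each; the remaining 6 contribute 0. Total contributed: 100.
Jomo keeps 20 and receives 9.8 × 100 × 1/45 = 21.78 from the guild treasury, for a payoff of 41.78.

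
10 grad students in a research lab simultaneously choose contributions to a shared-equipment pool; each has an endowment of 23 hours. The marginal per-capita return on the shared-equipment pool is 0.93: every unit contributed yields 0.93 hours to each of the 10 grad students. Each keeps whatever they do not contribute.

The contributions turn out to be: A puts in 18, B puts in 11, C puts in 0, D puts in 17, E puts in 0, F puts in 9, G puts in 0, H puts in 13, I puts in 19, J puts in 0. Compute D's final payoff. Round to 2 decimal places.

86.91 hours

Total contributed: 18 + 11 + 0 + 17 + 0 + 9 + 0 + 13 + 19 + 0 = 87.
Each receives 0.93 × 87 = 80.91 from the shared-equipment pool.
D keeps 23 − 17 = 6, so D's payoff is 6 + 80.91 = 86.91.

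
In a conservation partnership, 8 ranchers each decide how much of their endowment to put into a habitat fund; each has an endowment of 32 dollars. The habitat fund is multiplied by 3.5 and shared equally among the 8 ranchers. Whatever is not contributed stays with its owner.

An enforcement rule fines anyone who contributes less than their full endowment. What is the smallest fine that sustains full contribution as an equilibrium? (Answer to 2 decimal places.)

Given the others contribute fully, the best deviation is to contribute 0 (any partial contribution still incurs the fine and gives up units whose private return 0.4375 is below 1).
Deviating from 32 to 0 saves 32 dollars but forfeits the deviator's share of the drop in the habitat fund: 3.5/8 × 32 = 14.00.
So the deviation gain is 32 − 14.00 = 18.00, and the fine must be at least 18.00 dollars to wipe it out.

18.00 dollars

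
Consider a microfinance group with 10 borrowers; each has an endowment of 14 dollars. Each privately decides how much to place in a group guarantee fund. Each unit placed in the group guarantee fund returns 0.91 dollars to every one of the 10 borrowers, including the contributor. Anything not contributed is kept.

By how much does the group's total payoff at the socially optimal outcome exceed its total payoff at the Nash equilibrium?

The private return per contributed unit is 0.91 < 1, so contributing 0 is dominant for every player. At the Nash equilibrium everyone keeps their 14, and the group total is 10 × 14 = 140.
Each contributed unit returns 9.100 to the group as a whole (0.91 to each of 10 players), which exceeds 1, so the social optimum is full contribution: group total = 9.100 × 140 = 1274.00.
Efficiency loss = 1274.00 − 140 = 1134.00.

1134.00 dollars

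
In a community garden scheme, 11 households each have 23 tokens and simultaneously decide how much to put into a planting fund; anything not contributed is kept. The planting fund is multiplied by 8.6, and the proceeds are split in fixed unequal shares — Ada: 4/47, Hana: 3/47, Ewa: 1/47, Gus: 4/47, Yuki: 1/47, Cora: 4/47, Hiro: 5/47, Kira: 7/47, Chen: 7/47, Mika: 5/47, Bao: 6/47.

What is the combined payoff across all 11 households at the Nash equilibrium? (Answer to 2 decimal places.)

777.40 tokens

Each unit j contributes comes back to j as 8.6 × (j's share), so j prefers to contribute only if that share exceeds 1/8.6 = 0.1163; otherwise keeping the unit dominates.
Kira, Chen and Bao are above the threshold, contributing 23 each; the remaining 8 contribute 0. Total contributed: 69.
The planting fund pays out 8.6 × 69 = 593.40 in total (split across the unequal shares, but the aggregate is all that matters for the group sum).
The 8 free-riders keep 23 each, adding 184. Group total = 184 + 593.40 = 777.40.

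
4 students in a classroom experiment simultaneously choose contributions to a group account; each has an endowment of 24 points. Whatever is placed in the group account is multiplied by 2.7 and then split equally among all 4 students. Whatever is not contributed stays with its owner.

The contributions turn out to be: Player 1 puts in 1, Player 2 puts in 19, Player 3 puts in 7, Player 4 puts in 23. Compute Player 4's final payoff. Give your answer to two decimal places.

Total contributed: 1 + 19 + 7 + 23 = 50.
Each receives 2.7 × 50 / 4 = 33.75 from the group account.
Player 4 keeps 24 − 23 = 1, so Player 4's payoff is 1 + 33.75 = 34.75.

34.75 points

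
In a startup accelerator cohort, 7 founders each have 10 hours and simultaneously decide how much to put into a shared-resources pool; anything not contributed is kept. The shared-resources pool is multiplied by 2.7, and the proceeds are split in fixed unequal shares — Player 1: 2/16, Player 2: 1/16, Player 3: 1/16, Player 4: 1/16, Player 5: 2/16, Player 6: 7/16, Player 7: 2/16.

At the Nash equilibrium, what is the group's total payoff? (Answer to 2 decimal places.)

87.00 hours

A player with share s gets back 2.7·s per unit contributed, so full contribution is dominant for anyone with s > 1/2.7 = 0.3704 and zero contribution is dominant for anyone below.
The only share above 0.3704 is Player 6's 7/16, contributing 10; the remaining 6 contribute 0. Total contributed: 10.
The shared-resources pool pays out 2.7 × 10 = 27.00 in total (split across the unequal shares, but the aggregate is all that matters for the group sum).
The 6 free-riders keep 10 each, adding 60. Group total = 60 + 27.00 = 87.00.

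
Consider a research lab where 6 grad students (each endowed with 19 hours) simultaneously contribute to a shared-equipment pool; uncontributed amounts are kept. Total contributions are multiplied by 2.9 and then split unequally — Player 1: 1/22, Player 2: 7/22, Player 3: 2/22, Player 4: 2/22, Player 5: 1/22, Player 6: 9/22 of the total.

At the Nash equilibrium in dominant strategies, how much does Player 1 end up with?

21.50 hours

Each unit j contributes comes back to j as 2.9 × (j's share), so j prefers to contribute only if that share exceeds 1/2.9 = 0.3448; otherwise keeping the unit dominates.
Player 6 alone (share 9/22) is above the threshold, contributing 19; the remaining 5 contribute 0. Total contributed: 19.
Player 1 keeps 19 and receives 2.9 × 19 × 1/22 = 2.50 from the shared-equipment pool, for a payoff of 21.50.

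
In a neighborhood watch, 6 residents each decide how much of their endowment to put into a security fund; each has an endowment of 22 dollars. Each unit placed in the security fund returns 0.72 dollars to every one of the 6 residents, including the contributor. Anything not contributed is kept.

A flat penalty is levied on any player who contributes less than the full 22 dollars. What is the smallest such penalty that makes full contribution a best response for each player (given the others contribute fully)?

6.16 dollars

Given the others contribute fully, the best deviation is to contribute 0 (any partial contribution still incurs the fine and gives up units whose private return 0.72 is below 1).
Deviating from 22 to 0 saves 22 dollars but forfeits the deviator's share of the drop in the security fund: 0.72 × 22 = 15.84.
So the deviation gain is 22 − 15.84 = 6.16, and the fine must be at least 6.16 dollars to wipe it out.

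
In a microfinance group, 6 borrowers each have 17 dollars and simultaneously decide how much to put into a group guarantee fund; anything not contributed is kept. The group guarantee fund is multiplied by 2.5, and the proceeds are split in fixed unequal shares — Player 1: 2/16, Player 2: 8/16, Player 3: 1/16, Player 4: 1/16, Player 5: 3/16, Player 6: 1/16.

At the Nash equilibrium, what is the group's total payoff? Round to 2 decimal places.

127.50 dollars

For player j, contributing a unit is worthwhile iff 2.5 × (j's share) ≥ 1, i.e. iff j's share is at least 0.4000.
Only Player 2 (8/16) clears that bar, contributing 17; the remaining 5 contribute 0. Total contributed: 17.
The group guarantee fund pays out 2.5 × 17 = 42.50 in total (split across the unequal shares, but the aggregate is all that matters for the group sum).
The 5 free-riders keep 17 each, adding 85. Group total = 85 + 42.50 = 127.50.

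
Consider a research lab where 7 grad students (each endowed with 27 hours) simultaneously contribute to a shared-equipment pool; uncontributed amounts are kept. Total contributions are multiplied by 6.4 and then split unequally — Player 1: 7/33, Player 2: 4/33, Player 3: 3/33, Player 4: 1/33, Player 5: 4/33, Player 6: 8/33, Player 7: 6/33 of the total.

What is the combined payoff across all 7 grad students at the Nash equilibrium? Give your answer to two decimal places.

626.40 hours

A player with share s gets back 6.4·s per unit contributed, so full contribution is dominant for anyone with s > 1/6.4 = 0.1563 and zero contribution is dominant for anyone below.
Player 1, Player 6 and Player 7 are above the threshold, contributing 27 each; the remaining 4 contribute 0. Total contributed: 81.
The shared-equipment pool pays out 6.4 × 81 = 518.40 in total (split across the unequal shares, but the aggregate is all that matters for the group sum).
The 4 free-riders keep 27 each, adding 108. Group total = 108 + 518.40 = 626.40.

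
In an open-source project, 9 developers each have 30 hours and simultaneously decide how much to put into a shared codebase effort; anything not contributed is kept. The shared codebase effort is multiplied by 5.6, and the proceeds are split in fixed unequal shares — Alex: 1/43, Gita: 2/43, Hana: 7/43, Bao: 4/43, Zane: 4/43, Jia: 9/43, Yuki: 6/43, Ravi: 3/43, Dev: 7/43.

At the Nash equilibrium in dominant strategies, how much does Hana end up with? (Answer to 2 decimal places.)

57.35 hours

Player j's private return per contributed unit is 5.6 × (j's share). Contributing is weakly dominant for j when that share is at least 1/5.6 = 0.1786, and contributing 0 is dominant otherwise.
Jia alone (share 9/43) is above the threshold, contributing 30; the remaining 8 contribute 0. Total contributed: 30.
Hana keeps 30 and receives 5.6 × 30 × 7/43 = 27.35 from the shared codebase effort, for a payoff of 57.35.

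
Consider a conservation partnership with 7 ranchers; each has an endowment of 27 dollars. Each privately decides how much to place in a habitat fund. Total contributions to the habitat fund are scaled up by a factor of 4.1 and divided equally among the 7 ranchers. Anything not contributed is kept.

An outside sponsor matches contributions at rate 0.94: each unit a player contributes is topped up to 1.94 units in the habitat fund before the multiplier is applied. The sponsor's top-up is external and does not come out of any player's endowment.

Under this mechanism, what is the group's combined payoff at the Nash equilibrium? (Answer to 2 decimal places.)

1503.31 dollars

Under the mechanism each unit contributed yields 4.1 × 1.94 / 7 = 1.1363 back to its contributor per unit of net cost, which exceeds 1, making full contribution the dominant choice for everyone.
At the Nash equilibrium everyone contributes 27. Group total payoff = 4.1 × 1.94 × 189 = 1503.31.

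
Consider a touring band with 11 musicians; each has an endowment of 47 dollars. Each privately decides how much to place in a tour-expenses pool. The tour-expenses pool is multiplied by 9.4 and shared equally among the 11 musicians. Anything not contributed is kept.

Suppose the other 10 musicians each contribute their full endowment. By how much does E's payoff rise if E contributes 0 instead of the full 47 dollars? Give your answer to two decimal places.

6.84 dollars

Switching from a contribution of 47 to 0 lets E keep an extra 47 dollars, but lowers the tour-expenses pool by 47, which costs E their own share of that drop: 9.4/11 × 47 = 40.16.
Net gain = 47 − 40.16 = 6.84. The private return per contributed unit (0.8545) is below 1, so free-riding is indeed the best response regardless of what the others do.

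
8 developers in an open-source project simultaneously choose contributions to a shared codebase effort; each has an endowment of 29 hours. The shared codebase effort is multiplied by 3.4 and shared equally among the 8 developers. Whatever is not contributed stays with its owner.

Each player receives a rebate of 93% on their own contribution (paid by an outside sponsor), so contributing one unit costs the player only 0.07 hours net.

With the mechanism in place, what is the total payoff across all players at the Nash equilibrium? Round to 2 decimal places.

1004.56 hours

With the mechanism, a contributed unit returns (3.4/8) / 0.07 = 6.0714 per unit of net cost to the contributor — now above 1 — so contributing fully is weakly dominant for every player.
So the Nash equilibrium is full contribution by all 8; the group earns 8 × (29 × 0.93 + 3.4 × 29) = 1004.56.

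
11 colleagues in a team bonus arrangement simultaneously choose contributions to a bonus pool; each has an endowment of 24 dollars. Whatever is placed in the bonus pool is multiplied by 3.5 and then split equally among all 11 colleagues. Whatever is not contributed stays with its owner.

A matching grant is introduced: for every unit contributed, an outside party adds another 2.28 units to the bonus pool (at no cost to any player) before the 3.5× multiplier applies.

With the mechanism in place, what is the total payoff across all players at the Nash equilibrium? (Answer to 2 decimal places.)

3030.72 dollars

Under the mechanism each unit contributed yields 3.5 × 3.28 / 11 = 1.0436 back to its contributor per unit of net cost, which exceeds 1, making full contribution the dominant choice for everyone.
At the Nash equilibrium everyone contributes 24. Group total payoff = 3.5 × 3.28 × 264 = 3030.72.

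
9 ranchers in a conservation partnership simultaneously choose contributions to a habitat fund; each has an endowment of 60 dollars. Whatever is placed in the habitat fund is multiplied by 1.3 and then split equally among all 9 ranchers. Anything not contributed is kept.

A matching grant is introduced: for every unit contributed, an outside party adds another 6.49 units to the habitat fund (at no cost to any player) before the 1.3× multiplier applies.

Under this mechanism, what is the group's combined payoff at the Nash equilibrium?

5257.98 dollars

The effective private return per unit is now 1.3 × 7.49 / 9 = 1.0819 > 1, so every player's dominant strategy flips to full contribution.
So the Nash equilibrium is full contribution by all 9; the group earns 1.3 × 7.49 × 540 = 5257.98.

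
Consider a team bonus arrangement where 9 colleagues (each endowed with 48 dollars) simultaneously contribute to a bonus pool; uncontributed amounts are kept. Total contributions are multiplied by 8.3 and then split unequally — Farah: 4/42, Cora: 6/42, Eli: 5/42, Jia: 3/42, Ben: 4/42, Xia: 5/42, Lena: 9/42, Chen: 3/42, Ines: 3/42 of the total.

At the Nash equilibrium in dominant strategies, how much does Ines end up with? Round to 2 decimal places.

104.91 dollars

A player with share s gets back 8.3·s per unit contributed, so full contribution is dominant for anyone with s > 1/8.3 = 0.1205 and zero contribution is dominant for anyone below.
Cora and Lena are above the threshold, contributing 48 each; the remaining 7 contribute 0. Total contributed: 96.
Ines keeps 48 and receives 8.3 × 96 × 3/42 = 56.91 from the bonus pool, for a payoff of 104.91.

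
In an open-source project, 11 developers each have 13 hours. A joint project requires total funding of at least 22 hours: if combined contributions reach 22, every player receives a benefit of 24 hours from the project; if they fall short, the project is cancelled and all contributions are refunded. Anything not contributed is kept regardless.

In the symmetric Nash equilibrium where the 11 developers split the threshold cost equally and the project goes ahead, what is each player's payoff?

Equal share of the threshold: 22/11 = 2.
At this profile no one gains by cutting their contribution: any cut drops the total below 22, the project is cancelled, contributions are refunded, and the deviator ends with 13, which is less than 13 − 2 + 24 = 35. Contributing more than 2 just wastes the excess. So contributing exactly 2 is a best response.
Each player's payoff: 13 − 2 + 24 = 35.

35 hours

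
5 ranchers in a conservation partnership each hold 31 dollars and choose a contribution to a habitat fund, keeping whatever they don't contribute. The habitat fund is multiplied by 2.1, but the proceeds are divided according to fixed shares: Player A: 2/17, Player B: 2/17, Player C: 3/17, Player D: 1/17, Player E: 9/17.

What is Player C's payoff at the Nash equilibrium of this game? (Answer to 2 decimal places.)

42.49 dollars

Player j's private return per contributed unit is 2.1 × (j's share). Contributing is weakly dominant for j when that share is at least 1/2.1 = 0.4762, and contributing 0 is dominant otherwise.
Only Player E (9/17) clears that bar, contributing 31; the remaining 4 contribute 0. Total contributed: 31.
Player C keeps 31 and receives 2.1 × 31 × 3/17 = 11.49 from the habitat fund, for a payoff of 42.49.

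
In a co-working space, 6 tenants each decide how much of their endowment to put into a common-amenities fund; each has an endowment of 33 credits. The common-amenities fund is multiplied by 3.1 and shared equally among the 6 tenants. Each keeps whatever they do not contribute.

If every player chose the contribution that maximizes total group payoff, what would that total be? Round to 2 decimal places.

Each contributed unit returns 3.100 to the group as a whole (0.5167 to each of 6 players), which exceeds 1, so the social optimum is full contribution: group total = 3.100 × 198 = 613.80.

613.80 credits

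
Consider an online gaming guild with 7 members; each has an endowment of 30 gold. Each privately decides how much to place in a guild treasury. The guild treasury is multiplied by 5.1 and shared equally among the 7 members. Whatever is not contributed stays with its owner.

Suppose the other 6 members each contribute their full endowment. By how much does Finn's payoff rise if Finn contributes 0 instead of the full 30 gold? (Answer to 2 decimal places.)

8.14 gold

Switching from a contribution of 30 to 0 lets Finn keep an extra 30 gold, but lowers the guild treasury by 30, which costs Finn their own share of that drop: 5.1/7 × 30 = 21.86.
Net gain = 30 − 21.86 = 8.14. The private return per contributed unit (0.7286) is below 1, so free-riding is indeed the best response regardless of what the others do.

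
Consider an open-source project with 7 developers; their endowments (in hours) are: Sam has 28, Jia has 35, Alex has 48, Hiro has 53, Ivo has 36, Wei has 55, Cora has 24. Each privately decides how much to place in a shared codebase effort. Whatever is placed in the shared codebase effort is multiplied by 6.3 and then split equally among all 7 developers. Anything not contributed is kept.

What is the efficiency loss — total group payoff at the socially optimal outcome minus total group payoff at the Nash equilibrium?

1478.70 hours

The private return per contributed unit is 6.3/7 = 0.9000 < 1 for every player regardless of endowment, so the Nash equilibrium is zero contribution and the group total is Σ E_j = 28 + 35 + 48 + 53 + 36 + 55 + 24 = 279.
Each contributed unit returns 6.300 to the group, so the social optimum is full contribution by everyone: group total = 6.300 × 279 = 1757.70.
Efficiency loss = (6.300 − 1) × 279 = 1478.70.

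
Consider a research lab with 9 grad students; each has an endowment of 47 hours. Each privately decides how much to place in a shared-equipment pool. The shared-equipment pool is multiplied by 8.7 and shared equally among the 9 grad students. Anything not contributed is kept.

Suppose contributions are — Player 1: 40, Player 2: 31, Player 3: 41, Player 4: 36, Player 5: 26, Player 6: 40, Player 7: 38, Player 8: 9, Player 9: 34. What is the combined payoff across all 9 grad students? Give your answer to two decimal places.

2694.50 hours

Total contributed: 40 + 31 + 41 + 36 + 26 + 40 + 38 + 9 + 34 = 295; total kept: 9 × 47 − 295 = 128.
The shared-equipment pool pays out 8.7 × 295 = 2566.50 in aggregate.
Group total = 128 + 2566.50 = 2694.50.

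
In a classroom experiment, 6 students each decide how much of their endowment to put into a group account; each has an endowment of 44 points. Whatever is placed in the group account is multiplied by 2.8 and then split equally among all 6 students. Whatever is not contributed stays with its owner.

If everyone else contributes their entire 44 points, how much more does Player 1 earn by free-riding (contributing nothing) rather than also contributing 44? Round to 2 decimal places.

23.47 points

Switching from a contribution of 44 to 0 lets Player 1 keep an extra 44 points, but lowers the group account by 44, which costs Player 1 their own share of that drop: 2.8/6 × 44 = 20.53.
Net gain = 44 − 20.53 = 23.47. The private return per contributed unit (0.4667) is below 1, so free-riding is indeed the best response regardless of what the others do.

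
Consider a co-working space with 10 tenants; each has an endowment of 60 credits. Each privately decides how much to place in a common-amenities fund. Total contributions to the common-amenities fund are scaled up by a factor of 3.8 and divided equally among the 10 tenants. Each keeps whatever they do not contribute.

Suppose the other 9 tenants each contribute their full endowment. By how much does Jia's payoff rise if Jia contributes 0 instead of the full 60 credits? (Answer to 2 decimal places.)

37.20 credits

Switching from a contribution of 60 to 0 lets Jia keep an extra 60 credits, but lowers the common-amenities fund by 60, which costs Jia their own share of that drop: 3.8/10 × 60 = 22.80.
Net gain = 60 − 22.80 = 37.20. The private return per contributed unit (0.3800) is below 1, so free-riding is indeed the best response regardless of what the others do.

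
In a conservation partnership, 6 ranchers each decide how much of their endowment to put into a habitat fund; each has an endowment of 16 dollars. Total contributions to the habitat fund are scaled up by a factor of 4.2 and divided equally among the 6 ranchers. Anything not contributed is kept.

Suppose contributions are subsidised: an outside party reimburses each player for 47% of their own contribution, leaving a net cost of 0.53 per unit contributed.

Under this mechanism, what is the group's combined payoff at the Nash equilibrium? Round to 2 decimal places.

The effective private return per unit is now (4.2/6) / 0.53 = 1.3208 > 1, so every player's dominant strategy flips to full contribution.
So the Nash equilibrium is full contribution by all 6; the group earns 6 × (16 × 0.47 + 4.2 × 16) = 448.32.

448.32 dollars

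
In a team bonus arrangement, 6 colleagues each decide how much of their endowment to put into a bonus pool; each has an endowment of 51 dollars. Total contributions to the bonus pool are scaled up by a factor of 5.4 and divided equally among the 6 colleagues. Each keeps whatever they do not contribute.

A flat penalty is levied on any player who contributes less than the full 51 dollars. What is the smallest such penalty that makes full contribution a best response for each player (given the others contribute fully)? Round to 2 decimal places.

5.10 dollars

Given the others contribute fully, the best deviation is to contribute 0 (any partial contribution still incurs the fine and gives up units whose private return 0.9000 is below 1).
Deviating from 51 to 0 saves 51 dollars but forfeits the deviator's share of the drop in the bonus pool: 5.4/6 × 51 = 45.90.
So the deviation gain is 51 − 45.90 = 5.10, and the fine must be at least 5.10 dollars to wipe it out.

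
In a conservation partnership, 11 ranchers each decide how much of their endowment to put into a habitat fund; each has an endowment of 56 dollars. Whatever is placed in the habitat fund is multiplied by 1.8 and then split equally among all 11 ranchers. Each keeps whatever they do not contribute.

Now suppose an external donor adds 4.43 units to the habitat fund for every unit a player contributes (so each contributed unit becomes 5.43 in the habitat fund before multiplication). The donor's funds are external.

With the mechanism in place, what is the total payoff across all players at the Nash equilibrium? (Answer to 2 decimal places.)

Even with the mechanism, each unit contributed returns only 1.8 × 5.43 / 11 = 0.8885 per unit of net cost, so contributing nothing is still dominant.
At the Nash equilibrium no one contributes; group total payoff = 11 × 56 = 616.

616.00 dollars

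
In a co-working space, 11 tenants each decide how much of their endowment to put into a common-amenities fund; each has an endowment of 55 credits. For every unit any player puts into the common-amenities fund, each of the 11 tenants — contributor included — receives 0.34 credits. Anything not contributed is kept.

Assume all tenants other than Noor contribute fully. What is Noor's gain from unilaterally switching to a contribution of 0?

Switching from a contribution of 55 to 0 lets Noor keep an extra 55 credits, but lowers the common-amenities fund by 55, which costs Noor their own share of that drop: 0.34 × 55 = 18.70.
Net gain = 55 − 18.70 = 36.30. The private return per contributed unit (0.34) is below 1, so free-riding is indeed the best response regardless of what the others do.

36.30 credits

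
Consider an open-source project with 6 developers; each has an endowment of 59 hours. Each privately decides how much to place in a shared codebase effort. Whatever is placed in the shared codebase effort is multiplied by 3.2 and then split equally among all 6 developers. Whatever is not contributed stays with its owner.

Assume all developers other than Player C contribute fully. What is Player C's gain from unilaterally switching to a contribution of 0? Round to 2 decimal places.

Switching from a contribution of 59 to 0 lets Player C keep an extra 59 hours, but lowers the shared codebase effort by 59, which costs Player C their own share of that drop: 3.2/6 × 59 = 31.47.
Net gain = 59 − 31.47 = 27.53. The private return per contributed unit (0.5333) is below 1, so free-riding is indeed the best response regardless of what the others do.

27.53 hours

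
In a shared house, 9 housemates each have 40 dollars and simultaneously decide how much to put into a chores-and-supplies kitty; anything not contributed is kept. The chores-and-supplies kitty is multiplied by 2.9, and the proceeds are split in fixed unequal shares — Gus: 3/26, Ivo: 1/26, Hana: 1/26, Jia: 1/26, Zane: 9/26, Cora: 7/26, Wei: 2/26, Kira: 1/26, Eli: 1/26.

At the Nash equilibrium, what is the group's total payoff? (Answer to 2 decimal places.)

Player j's private return per contributed unit is 2.9 × (j's share). Contributing is weakly dominant for j when that share is at least 1/2.9 = 0.3448, and contributing 0 is dominant otherwise.
Zane alone (share 9/26) is above the threshold, contributing 40; the remaining 8 contribute 0. Total contributed: 40.
The chores-and-supplies kitty pays out 2.9 × 40 = 116.00 in total (split across the unequal shares, but the aggregate is all that matters for the group sum).
The 8 free-riders keep 40 each, adding 320. Group total = 320 + 116.00 = 436.00.

436.00 dollars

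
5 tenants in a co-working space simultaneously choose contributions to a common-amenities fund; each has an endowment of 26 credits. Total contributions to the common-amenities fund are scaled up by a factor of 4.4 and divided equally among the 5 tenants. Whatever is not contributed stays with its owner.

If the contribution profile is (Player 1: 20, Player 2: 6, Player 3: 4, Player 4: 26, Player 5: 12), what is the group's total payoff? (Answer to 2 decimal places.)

Total contributed: 20 + 6 + 4 + 26 + 12 = 68; total kept: 5 × 26 − 68 = 62.
The common-amenities fund pays out 4.4 × 68 = 299.20 in aggregate.
Group total = 62 + 299.20 = 361.20.

361.20 credits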